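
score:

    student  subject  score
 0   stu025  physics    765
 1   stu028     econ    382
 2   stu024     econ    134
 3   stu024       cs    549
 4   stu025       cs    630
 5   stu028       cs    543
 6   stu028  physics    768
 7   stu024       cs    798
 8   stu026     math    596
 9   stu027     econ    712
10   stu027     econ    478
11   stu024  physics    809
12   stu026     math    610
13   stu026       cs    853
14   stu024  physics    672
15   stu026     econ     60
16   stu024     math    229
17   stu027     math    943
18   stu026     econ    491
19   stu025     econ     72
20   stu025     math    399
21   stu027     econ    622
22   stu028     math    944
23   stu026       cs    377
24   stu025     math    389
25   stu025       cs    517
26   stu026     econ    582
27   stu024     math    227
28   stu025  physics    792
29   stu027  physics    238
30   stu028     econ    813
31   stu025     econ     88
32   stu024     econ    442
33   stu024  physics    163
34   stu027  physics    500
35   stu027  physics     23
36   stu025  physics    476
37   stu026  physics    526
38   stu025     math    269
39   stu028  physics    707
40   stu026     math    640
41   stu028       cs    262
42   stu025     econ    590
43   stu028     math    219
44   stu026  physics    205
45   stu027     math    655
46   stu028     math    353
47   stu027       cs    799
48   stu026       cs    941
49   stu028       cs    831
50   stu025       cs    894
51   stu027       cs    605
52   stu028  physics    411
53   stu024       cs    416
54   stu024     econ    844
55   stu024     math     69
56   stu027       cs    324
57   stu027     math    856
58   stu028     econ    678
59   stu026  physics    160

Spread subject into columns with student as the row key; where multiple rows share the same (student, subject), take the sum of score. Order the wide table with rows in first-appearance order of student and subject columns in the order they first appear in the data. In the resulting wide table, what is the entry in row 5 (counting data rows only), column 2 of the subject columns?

1812

With rows in first-appearance order of student, row 5 is student=stu027. subject columns in first-appearance order: physics, econ, cs, math; column 2 is econ.
Long rows with student=stu027, subject=econ: 712 + 478 + 622 = 1812.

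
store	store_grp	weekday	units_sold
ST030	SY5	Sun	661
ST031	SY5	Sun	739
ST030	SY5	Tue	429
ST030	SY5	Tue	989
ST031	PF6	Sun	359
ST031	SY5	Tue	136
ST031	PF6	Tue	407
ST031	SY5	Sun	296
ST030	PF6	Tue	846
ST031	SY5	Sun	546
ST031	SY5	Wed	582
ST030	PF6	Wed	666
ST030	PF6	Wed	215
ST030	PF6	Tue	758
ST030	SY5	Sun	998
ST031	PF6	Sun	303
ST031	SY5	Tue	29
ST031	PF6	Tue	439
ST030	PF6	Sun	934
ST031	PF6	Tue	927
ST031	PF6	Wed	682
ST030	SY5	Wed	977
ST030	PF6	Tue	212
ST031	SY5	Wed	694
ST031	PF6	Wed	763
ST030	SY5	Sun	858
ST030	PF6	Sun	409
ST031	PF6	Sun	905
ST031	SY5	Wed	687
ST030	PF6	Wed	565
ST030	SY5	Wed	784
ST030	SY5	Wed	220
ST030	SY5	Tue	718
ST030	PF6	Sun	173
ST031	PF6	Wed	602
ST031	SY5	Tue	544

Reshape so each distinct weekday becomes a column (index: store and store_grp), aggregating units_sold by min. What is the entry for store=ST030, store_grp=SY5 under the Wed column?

220

Rows with store=ST030, store_grp=SY5 and weekday=Wed: units_sold values are 977, 784, 220.
min(977, 784, 220) = 220.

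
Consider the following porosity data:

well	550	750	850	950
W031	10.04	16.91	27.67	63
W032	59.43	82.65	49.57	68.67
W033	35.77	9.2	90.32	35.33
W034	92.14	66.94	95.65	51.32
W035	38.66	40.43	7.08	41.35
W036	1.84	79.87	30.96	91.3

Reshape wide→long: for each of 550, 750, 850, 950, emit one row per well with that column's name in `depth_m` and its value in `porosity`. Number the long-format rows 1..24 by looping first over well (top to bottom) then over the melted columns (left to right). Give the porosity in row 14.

24 rows total (6 × 4). Row 14: index ⌊(14-1)/4⌋ = 3 into well → W034; (14-1) mod 4 = 1 into the melted columns → 750.
So row 14 is (W034, 750, 66.94); porosity = 66.94.

66.94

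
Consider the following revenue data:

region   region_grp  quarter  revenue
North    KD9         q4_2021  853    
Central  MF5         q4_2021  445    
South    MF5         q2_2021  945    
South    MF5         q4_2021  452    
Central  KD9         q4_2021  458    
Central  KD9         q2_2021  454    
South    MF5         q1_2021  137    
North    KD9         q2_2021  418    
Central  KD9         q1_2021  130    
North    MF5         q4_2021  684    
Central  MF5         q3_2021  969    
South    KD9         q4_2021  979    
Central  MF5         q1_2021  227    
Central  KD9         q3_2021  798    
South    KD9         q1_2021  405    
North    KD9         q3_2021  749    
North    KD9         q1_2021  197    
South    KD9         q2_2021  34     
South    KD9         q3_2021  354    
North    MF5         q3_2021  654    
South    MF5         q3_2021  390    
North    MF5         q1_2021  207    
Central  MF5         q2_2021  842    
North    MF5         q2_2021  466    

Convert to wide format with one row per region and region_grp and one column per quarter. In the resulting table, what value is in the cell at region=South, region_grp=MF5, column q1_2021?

Wide layout: rows indexed by region and region_grp, columns are the 4 distinct quarter values (q4_2021, q2_2021, q1_2021, q3_2021).
Cell (region=South, region_grp=MF5, quarter=q1_2021) draws from the long row where region=South, region_grp=MF5 and quarter=q1_2021, which has revenue=137.

137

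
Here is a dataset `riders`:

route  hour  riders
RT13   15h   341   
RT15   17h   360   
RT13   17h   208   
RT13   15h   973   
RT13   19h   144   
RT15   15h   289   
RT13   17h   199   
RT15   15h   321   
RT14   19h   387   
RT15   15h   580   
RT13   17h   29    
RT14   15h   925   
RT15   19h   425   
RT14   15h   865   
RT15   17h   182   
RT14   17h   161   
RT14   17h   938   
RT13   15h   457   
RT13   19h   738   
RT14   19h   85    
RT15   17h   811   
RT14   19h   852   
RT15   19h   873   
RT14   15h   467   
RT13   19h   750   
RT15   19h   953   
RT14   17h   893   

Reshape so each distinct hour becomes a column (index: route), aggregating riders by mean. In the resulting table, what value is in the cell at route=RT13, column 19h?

544

Rows with route=RT13 and hour=19h: riders values are 144, 738, 750.
(144 + 738 + 750) / 3 = 544.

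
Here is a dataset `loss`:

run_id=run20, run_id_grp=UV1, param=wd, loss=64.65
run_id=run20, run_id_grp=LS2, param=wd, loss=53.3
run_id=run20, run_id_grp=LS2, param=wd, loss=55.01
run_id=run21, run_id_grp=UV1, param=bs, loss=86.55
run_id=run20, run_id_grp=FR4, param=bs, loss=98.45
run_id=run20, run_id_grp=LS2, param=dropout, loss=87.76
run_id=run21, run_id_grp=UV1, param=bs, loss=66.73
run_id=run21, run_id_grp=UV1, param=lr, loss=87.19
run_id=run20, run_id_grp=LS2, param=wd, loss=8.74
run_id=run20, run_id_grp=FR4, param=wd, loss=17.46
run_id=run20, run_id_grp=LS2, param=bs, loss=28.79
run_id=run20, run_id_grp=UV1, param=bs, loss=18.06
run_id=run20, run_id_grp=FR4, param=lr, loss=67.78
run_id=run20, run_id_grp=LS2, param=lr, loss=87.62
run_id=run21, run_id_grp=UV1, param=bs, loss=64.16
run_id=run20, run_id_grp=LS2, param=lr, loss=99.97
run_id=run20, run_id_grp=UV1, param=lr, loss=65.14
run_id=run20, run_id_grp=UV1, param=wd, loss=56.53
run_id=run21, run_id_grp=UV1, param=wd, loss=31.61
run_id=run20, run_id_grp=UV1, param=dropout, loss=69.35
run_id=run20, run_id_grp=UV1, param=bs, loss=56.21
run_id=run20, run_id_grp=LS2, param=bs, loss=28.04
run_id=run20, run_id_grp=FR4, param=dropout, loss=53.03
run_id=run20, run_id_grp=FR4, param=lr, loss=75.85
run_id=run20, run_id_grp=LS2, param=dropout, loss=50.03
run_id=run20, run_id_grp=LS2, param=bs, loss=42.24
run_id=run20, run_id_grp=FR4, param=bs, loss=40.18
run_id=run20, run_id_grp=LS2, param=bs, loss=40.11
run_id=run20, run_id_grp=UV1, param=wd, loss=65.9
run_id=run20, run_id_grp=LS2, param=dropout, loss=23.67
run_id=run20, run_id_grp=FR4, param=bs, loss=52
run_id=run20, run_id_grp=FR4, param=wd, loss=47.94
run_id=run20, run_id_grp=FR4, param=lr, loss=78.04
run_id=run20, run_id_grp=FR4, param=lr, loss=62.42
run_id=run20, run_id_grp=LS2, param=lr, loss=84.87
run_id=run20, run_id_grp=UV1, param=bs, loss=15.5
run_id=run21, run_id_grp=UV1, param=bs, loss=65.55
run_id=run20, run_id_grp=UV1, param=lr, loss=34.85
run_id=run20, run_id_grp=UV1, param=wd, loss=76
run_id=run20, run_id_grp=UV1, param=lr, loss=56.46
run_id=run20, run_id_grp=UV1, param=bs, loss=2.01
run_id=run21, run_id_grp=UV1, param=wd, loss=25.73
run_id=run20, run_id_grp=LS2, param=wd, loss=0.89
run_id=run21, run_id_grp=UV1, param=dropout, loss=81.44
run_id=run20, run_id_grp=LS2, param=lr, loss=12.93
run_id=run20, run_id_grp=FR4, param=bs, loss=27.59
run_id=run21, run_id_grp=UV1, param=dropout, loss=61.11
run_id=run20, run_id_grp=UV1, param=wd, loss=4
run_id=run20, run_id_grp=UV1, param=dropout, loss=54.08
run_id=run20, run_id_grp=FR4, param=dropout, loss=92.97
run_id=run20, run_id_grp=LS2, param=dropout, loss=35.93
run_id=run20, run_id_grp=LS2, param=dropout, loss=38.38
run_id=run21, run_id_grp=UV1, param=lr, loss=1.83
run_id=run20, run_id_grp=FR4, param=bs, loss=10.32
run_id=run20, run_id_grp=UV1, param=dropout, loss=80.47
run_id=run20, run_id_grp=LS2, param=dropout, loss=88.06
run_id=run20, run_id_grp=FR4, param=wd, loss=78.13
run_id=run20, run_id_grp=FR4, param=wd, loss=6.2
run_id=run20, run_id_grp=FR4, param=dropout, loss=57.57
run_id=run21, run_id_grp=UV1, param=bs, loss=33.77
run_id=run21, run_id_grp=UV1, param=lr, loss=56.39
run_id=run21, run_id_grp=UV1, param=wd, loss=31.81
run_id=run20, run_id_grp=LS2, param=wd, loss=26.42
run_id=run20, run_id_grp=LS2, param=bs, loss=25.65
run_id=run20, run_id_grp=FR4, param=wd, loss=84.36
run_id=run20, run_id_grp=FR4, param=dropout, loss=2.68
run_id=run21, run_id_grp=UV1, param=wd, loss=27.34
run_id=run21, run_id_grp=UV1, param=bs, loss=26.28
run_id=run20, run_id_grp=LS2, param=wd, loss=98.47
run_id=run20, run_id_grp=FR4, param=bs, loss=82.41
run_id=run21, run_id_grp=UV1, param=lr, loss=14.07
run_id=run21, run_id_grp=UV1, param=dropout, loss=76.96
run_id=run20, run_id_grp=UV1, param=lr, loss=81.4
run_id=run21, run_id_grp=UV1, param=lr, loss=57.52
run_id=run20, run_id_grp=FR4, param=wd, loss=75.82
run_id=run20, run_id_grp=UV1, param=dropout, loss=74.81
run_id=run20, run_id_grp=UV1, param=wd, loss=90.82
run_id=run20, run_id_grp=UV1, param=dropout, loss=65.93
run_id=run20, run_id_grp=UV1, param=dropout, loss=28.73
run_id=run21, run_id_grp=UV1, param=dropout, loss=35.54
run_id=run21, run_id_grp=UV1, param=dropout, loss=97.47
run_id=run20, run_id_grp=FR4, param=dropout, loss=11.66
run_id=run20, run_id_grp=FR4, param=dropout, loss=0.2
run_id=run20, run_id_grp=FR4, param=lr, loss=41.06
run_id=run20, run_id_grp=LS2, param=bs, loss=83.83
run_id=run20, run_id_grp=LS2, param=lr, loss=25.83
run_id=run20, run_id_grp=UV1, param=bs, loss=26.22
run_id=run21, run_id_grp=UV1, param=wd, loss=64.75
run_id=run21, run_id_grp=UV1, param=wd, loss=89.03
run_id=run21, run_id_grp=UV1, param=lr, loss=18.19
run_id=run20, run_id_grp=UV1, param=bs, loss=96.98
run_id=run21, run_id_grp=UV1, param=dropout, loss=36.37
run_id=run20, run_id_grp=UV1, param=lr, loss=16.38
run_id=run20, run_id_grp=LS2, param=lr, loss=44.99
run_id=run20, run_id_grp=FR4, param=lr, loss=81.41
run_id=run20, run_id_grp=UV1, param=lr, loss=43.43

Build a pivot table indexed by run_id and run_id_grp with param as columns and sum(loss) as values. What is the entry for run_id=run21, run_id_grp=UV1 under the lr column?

Rows with run_id=run21, run_id_grp=UV1 and param=lr: loss values are 87.19, 1.83, 56.39, 14.07, 57.52, 18.19.
87.19 + 1.83 + 56.39 + 14.07 + 57.52 + 18.19 = 235.19.

235.19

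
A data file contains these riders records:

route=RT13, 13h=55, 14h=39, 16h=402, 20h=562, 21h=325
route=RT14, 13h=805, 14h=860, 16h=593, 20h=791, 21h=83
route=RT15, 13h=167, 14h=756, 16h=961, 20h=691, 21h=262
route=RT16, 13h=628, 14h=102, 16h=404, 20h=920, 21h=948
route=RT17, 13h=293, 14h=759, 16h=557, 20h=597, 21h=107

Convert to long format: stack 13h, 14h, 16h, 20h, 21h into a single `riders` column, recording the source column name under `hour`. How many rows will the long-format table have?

5 route values × 5 melted columns = 25 rows.

25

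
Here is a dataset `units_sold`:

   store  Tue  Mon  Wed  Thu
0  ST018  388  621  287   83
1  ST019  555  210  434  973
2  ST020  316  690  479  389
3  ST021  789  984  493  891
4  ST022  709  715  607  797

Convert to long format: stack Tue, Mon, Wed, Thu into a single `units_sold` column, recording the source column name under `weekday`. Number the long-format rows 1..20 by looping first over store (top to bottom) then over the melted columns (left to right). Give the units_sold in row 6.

210

20 rows total (5 × 4). Row 6: index ⌊(6-1)/4⌋ = 1 into store → ST019; (6-1) mod 4 = 1 into the melted columns → Mon.
So row 6 is (ST019, Mon, 210); units_sold = 210.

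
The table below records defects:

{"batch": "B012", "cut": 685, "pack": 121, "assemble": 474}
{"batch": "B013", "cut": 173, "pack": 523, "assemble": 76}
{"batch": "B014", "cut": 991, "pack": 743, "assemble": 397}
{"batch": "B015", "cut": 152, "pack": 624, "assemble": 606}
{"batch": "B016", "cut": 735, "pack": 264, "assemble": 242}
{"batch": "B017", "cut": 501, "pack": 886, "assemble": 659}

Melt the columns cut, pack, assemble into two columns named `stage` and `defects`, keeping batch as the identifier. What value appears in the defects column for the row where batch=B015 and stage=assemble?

606

Unpivoting turns each (batch, wide-column) pair into one long row.
The wide cell at row B015, column assemble holds 606, so the long row (B015, assemble) has defects=606.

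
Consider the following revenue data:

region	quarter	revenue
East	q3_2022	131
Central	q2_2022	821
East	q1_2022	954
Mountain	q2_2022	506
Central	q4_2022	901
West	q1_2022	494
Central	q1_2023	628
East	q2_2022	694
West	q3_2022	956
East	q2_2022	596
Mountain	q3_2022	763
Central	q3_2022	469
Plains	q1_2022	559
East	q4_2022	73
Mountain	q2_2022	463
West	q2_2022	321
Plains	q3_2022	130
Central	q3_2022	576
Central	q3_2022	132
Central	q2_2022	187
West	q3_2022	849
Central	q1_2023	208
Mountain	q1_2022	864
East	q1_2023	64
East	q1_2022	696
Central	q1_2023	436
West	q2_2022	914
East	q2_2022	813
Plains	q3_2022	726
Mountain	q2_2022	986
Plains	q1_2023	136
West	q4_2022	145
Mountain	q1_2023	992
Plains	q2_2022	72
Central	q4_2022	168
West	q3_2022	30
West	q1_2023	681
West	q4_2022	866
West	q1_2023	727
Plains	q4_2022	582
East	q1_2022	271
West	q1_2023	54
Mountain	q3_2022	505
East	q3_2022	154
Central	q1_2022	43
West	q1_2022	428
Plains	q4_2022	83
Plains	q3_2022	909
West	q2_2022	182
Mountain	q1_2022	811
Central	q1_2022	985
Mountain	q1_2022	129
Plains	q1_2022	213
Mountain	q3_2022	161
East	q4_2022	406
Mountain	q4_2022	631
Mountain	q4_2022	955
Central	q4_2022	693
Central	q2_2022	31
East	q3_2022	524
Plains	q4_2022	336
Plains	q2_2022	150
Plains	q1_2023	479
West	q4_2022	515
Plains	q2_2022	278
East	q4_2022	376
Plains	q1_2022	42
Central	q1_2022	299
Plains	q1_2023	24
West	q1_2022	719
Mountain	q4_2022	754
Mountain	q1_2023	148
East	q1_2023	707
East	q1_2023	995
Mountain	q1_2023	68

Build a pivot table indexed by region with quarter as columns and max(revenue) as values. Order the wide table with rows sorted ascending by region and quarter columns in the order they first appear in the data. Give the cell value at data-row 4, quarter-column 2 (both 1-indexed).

With rows sorted ascending by region, row 4 is region=Plains. quarter columns in first-appearance order: q3_2022, q2_2022, q1_2022, q4_2022, q1_2023; column 2 is q2_2022.
Long rows with region=Plains, quarter=q2_2022: max(72, 150, 278) = 278.

278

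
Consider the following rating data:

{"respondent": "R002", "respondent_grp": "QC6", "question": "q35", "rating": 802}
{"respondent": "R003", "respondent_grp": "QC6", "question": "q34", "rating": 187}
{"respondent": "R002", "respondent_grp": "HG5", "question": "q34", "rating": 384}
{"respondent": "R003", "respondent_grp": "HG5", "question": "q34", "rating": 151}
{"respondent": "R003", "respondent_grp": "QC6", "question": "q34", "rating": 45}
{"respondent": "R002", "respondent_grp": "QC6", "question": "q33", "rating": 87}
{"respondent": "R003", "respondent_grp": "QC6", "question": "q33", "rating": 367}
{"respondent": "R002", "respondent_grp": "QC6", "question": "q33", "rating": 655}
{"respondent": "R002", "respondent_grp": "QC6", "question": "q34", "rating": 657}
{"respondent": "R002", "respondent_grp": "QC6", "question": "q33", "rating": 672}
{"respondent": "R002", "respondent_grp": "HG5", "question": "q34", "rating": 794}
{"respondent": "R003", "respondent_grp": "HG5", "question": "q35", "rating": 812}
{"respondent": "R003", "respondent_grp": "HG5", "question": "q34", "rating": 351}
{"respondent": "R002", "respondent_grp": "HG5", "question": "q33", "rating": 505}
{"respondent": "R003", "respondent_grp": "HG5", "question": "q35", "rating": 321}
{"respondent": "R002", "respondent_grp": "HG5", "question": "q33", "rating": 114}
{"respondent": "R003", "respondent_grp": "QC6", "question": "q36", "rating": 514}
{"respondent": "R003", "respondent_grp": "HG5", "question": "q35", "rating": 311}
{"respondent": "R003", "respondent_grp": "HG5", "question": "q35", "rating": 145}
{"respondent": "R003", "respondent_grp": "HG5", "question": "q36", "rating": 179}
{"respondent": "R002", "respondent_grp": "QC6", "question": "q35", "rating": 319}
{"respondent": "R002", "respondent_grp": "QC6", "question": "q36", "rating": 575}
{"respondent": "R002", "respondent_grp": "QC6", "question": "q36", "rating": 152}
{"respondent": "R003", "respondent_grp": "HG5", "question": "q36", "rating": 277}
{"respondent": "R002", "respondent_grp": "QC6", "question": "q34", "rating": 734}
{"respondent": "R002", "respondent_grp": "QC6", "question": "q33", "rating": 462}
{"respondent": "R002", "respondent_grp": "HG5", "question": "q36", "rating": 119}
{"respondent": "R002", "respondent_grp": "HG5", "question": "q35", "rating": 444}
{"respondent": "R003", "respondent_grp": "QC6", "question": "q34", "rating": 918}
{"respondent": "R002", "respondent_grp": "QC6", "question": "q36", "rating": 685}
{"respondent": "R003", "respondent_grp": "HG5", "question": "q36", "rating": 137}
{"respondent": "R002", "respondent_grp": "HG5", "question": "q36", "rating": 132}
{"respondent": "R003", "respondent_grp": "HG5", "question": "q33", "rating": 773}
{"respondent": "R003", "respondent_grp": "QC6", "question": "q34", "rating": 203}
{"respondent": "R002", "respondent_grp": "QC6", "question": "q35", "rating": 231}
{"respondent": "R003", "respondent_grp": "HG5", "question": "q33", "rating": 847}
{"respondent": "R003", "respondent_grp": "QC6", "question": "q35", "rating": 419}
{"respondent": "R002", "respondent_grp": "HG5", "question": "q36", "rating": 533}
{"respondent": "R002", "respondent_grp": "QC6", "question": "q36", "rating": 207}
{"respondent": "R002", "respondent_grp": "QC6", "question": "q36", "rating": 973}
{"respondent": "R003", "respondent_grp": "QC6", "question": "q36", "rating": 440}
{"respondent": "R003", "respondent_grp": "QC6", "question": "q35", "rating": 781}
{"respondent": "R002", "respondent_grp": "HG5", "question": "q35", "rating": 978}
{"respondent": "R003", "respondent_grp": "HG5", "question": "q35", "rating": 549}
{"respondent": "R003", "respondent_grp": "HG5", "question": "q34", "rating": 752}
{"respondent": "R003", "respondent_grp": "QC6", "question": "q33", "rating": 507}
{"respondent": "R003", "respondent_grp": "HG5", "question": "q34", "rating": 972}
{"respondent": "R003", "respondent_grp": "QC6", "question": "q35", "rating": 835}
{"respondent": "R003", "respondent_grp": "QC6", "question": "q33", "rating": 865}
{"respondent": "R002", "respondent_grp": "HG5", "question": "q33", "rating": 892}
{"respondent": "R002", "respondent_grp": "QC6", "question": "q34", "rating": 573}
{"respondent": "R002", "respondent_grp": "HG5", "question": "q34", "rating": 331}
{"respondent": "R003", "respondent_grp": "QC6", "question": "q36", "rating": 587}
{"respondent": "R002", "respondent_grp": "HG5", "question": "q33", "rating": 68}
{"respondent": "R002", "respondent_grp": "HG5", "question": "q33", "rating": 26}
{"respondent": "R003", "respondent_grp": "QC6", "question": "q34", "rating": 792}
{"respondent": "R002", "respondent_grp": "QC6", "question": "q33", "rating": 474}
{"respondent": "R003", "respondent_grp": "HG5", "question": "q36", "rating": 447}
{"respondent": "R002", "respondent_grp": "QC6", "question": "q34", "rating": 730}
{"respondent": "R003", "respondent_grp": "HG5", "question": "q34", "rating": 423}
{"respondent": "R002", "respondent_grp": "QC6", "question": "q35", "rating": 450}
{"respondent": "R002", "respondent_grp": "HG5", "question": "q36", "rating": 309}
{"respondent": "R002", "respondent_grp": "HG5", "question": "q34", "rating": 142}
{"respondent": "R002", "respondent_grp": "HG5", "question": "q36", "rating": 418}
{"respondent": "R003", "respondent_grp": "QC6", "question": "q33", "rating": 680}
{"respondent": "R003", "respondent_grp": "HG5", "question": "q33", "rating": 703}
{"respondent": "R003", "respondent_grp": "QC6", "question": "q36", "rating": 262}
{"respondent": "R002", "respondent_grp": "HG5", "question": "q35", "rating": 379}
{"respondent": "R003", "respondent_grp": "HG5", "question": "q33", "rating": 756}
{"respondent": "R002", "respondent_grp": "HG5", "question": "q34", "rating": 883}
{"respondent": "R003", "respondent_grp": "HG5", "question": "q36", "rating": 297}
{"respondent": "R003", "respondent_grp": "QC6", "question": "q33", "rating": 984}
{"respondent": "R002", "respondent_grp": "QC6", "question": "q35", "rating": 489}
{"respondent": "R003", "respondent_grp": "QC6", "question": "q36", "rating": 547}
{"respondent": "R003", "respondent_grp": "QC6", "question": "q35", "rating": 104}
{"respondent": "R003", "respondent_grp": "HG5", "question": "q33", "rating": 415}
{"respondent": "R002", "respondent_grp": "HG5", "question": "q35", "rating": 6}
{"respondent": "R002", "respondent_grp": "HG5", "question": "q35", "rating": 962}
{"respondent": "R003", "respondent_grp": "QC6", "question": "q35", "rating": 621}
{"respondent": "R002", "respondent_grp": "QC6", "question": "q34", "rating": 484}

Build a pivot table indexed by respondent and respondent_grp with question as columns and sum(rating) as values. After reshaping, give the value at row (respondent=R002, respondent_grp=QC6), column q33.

2350

Rows with respondent=R002, respondent_grp=QC6 and question=q33: rating values are 87, 655, 672, 462, 474.
87 + 655 + 672 + 462 + 474 = 2350.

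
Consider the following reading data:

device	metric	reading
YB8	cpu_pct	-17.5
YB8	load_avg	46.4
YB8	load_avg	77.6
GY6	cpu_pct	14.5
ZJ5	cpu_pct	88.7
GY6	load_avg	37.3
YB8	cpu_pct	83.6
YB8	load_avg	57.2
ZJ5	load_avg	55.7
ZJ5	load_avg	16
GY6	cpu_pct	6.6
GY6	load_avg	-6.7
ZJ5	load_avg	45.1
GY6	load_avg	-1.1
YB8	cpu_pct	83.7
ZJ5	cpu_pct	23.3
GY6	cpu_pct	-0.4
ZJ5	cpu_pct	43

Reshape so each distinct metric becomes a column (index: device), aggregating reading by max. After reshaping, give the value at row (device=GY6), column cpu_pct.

14.5

Rows with device=GY6 and metric=cpu_pct: reading values are 14.5, 6.6, -0.4.
max(14.5, 6.6, -0.4) = 14.5.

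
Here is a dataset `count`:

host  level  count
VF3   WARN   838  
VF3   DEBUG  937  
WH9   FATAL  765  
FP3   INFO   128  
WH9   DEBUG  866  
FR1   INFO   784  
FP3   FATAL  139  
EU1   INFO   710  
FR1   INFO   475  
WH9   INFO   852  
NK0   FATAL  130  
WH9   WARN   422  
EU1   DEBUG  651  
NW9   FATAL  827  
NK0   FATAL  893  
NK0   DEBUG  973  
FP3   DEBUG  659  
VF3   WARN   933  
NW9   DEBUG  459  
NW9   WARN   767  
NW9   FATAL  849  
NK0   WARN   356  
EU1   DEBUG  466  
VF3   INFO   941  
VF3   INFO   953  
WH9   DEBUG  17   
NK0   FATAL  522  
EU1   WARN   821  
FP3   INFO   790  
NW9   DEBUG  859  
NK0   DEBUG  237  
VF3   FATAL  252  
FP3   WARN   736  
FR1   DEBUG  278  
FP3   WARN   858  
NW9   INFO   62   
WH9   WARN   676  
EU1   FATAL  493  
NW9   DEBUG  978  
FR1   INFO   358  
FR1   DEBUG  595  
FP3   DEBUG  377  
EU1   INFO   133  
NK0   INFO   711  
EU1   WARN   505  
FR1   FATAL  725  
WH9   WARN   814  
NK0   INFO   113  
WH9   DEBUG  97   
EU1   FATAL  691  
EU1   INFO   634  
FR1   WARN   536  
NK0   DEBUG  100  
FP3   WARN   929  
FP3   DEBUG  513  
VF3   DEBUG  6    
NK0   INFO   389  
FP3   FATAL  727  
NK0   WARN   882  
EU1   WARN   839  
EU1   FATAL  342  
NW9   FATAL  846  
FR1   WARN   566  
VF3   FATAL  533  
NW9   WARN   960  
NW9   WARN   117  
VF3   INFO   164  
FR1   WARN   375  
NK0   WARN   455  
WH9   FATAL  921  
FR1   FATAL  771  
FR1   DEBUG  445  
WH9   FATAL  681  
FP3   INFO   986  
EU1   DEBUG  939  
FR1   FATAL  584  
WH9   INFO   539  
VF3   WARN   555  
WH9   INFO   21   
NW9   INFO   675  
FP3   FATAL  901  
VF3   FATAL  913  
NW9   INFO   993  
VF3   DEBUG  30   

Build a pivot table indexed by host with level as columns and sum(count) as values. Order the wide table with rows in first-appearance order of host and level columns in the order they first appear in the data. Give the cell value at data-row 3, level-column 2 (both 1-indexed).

1549

With rows in first-appearance order of host, row 3 is host=FP3. level columns in first-appearance order: WARN, DEBUG, FATAL, INFO; column 2 is DEBUG.
Long rows with host=FP3, level=DEBUG: 659 + 377 + 513 = 1549.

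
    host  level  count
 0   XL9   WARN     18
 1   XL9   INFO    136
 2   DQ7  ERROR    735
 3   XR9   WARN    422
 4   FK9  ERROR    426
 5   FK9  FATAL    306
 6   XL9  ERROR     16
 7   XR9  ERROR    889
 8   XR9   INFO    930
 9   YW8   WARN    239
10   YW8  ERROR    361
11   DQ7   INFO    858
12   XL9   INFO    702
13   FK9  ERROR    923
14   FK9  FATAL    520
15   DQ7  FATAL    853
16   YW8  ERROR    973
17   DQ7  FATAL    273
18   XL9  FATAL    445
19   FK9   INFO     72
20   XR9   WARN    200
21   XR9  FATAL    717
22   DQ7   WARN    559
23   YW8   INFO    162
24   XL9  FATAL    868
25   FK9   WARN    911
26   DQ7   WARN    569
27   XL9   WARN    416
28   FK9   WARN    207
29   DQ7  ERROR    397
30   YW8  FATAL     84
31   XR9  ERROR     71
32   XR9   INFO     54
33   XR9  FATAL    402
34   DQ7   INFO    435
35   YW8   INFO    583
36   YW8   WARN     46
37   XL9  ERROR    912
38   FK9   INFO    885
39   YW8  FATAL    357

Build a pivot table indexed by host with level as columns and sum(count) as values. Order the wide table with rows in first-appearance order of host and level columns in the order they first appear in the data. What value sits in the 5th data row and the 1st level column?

285

With rows in first-appearance order of host, row 5 is host=YW8. level columns in first-appearance order: WARN, INFO, ERROR, FATAL; column 1 is WARN.
Long rows with host=YW8, level=WARN: 239 + 46 = 285.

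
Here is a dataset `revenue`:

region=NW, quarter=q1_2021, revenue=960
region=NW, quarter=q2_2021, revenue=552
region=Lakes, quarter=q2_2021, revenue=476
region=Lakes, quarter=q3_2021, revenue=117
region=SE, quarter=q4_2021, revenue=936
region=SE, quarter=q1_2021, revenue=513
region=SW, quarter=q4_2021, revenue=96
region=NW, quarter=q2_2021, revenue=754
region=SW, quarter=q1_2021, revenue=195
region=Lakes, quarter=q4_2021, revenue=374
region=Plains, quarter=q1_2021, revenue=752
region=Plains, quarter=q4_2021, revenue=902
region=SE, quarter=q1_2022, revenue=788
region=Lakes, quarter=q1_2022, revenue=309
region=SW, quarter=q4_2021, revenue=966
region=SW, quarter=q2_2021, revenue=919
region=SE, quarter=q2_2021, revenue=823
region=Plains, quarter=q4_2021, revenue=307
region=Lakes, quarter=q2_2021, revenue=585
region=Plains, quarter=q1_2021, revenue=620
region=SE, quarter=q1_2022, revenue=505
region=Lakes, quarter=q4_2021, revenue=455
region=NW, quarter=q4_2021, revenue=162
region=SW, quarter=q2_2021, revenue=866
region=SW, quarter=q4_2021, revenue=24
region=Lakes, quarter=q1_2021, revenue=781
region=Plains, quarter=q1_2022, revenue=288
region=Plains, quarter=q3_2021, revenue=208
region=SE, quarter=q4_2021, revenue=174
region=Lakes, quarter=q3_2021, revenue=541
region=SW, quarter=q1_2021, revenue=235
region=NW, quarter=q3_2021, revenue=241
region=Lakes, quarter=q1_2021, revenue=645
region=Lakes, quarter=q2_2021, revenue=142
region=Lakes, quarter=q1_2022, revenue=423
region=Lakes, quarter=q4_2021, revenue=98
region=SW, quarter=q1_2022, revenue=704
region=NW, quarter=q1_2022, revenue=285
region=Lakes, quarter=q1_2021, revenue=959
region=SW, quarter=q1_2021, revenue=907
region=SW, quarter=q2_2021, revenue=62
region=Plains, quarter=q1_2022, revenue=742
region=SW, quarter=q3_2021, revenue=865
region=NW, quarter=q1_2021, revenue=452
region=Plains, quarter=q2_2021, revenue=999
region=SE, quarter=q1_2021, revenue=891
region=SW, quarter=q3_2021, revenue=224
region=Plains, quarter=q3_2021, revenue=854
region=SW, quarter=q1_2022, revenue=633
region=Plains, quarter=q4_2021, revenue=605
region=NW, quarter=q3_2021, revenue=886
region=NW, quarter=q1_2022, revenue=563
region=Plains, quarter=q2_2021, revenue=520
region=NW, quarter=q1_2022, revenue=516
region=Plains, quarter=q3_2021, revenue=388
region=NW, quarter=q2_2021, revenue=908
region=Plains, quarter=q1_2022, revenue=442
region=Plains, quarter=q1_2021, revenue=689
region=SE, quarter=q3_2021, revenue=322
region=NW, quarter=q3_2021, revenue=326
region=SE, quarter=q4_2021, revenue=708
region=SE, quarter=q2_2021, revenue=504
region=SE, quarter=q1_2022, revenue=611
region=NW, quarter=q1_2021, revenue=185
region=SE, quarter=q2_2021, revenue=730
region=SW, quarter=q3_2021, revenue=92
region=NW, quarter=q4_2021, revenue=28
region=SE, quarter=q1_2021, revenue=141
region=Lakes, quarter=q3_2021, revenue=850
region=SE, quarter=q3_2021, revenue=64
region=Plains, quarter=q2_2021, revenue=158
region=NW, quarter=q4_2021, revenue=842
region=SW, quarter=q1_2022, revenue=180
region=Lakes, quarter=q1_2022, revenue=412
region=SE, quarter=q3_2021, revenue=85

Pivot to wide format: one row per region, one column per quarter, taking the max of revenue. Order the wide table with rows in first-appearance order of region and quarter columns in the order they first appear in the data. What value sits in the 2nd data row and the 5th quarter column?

423

With rows in first-appearance order of region, row 2 is region=Lakes. quarter columns in first-appearance order: q1_2021, q2_2021, q3_2021, q4_2021, q1_2022; column 5 is q1_2022.
Long rows with region=Lakes, quarter=q1_2022: max(309, 423, 412) = 423.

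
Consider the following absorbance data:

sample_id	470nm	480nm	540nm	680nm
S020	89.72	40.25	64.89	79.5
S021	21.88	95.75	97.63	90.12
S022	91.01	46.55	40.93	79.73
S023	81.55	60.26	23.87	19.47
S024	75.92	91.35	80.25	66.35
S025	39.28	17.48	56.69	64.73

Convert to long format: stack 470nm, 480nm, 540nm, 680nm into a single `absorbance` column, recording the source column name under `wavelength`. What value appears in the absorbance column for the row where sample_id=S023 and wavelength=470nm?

Unpivoting turns each (sample_id, wide-column) pair into one long row.
The wide cell at row S023, column 470nm holds 81.55, so the long row (S023, 470nm) has absorbance=81.55.

81.55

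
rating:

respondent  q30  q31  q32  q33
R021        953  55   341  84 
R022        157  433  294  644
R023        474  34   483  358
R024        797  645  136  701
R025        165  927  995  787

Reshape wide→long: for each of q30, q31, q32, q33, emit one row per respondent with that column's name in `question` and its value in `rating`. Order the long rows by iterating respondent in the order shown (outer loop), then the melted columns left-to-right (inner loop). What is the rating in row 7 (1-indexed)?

294

20 rows total (5 × 4). Row 7: index ⌊(7-1)/4⌋ = 1 into respondent → R022; (7-1) mod 4 = 2 into the melted columns → q32.
So row 7 is (R022, q32, 294); rating = 294.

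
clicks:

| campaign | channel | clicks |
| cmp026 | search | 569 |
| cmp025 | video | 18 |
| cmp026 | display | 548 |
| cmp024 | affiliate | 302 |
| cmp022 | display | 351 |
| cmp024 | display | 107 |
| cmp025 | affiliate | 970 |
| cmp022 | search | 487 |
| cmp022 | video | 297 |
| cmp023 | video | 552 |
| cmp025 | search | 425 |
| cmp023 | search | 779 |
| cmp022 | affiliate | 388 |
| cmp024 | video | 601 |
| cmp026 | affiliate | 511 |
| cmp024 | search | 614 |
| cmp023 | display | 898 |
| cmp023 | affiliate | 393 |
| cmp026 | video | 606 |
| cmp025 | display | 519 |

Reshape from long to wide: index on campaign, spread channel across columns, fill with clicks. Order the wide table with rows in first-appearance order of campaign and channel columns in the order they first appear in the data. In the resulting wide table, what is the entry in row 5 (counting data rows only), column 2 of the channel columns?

552

With rows in first-appearance order of campaign, row 5 is campaign=cmp023. channel columns in first-appearance order: search, video, display, affiliate; column 2 is video.
Long rows with campaign=cmp023, channel=video: clicks = 552.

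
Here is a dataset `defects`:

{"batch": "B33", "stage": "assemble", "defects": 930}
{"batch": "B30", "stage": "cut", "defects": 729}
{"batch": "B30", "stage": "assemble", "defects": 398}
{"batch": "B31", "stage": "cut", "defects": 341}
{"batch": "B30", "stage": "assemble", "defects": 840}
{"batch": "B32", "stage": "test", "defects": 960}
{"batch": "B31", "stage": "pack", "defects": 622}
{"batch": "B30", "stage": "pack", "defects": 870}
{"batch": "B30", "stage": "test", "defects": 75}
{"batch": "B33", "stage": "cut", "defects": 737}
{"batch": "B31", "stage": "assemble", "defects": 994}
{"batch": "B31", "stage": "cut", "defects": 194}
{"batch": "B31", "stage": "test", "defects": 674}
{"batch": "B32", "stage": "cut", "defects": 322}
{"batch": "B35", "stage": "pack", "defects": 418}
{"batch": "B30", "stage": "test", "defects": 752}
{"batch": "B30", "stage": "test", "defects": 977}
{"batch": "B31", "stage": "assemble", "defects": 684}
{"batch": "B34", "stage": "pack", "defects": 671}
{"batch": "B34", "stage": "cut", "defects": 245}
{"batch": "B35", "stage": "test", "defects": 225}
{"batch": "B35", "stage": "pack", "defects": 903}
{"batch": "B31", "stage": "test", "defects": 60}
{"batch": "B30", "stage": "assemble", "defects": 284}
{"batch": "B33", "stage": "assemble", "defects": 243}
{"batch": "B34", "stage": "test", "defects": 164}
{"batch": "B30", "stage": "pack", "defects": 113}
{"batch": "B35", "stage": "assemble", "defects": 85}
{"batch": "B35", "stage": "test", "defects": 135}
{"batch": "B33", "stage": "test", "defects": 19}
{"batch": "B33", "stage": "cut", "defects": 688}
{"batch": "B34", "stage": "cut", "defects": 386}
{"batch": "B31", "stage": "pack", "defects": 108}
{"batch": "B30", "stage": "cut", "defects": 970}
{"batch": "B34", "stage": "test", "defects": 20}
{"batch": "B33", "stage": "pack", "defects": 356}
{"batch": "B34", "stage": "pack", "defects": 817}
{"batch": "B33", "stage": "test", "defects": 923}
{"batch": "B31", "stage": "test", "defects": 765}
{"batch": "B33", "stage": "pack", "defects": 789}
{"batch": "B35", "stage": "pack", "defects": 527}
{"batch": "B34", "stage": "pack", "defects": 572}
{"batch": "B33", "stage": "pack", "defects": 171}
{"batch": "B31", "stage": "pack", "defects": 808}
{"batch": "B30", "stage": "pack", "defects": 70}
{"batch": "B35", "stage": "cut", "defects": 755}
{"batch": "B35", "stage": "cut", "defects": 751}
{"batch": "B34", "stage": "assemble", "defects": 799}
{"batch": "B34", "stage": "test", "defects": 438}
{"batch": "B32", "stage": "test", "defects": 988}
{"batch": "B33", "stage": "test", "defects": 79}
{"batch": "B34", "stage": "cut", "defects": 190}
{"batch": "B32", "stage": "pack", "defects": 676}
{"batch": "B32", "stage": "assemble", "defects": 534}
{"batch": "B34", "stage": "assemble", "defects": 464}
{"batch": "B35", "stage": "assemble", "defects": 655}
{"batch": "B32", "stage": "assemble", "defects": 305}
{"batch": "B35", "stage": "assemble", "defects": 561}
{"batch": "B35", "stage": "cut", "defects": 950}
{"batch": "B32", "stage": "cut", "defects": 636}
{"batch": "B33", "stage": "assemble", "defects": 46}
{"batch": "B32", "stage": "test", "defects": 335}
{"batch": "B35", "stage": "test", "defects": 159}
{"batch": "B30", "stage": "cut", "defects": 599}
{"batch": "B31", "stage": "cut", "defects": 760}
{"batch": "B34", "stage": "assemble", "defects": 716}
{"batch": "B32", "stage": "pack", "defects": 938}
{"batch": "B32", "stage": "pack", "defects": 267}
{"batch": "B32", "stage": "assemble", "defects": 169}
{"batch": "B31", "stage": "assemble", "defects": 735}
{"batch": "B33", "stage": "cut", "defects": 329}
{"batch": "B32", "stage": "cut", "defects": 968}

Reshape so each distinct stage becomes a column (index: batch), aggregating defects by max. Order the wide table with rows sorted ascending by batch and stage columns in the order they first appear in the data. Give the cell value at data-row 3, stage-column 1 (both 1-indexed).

With rows sorted ascending by batch, row 3 is batch=B32. stage columns in first-appearance order: assemble, cut, test, pack; column 1 is assemble.
Long rows with batch=B32, stage=assemble: max(534, 305, 169) = 534.

534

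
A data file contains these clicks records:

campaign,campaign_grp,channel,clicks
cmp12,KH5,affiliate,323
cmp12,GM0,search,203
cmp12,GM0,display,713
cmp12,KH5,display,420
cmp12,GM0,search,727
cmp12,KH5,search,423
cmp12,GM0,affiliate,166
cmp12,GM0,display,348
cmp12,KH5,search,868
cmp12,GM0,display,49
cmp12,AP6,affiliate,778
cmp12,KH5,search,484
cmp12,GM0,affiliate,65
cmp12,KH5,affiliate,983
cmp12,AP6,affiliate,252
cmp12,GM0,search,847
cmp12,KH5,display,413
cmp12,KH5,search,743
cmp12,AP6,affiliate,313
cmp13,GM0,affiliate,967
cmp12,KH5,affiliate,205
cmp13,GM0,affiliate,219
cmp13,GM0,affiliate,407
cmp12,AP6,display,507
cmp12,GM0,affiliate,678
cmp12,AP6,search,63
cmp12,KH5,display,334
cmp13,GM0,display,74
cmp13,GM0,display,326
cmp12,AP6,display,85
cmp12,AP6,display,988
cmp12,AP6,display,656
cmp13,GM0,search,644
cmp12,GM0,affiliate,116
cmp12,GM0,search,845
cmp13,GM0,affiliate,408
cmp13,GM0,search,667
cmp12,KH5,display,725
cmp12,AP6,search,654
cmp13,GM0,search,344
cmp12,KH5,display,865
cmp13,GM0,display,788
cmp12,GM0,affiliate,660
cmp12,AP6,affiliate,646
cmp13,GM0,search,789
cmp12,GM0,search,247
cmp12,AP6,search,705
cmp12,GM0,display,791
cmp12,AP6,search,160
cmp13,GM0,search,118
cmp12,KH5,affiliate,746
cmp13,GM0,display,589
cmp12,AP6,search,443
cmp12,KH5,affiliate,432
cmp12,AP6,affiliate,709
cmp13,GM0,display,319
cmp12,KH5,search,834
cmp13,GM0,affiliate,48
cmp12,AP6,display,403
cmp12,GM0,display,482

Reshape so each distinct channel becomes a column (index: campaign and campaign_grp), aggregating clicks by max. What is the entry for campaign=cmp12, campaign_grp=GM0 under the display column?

Rows with campaign=cmp12, campaign_grp=GM0 and channel=display: clicks values are 713, 348, 49, 791, 482.
max(713, 348, 49, 791, 482) = 791.

791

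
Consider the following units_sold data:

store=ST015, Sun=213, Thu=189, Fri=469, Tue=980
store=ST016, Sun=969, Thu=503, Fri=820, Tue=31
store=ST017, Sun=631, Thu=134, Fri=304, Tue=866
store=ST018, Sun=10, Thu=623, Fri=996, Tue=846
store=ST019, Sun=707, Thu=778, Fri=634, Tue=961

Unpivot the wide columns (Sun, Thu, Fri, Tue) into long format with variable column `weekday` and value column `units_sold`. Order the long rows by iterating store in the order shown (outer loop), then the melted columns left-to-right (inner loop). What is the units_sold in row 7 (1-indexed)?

820

20 rows total (5 × 4). Row 7: index ⌊(7-1)/4⌋ = 1 into store → ST016; (7-1) mod 4 = 2 into the melted columns → Fri.
So row 7 is (ST016, Fri, 820); units_sold = 820.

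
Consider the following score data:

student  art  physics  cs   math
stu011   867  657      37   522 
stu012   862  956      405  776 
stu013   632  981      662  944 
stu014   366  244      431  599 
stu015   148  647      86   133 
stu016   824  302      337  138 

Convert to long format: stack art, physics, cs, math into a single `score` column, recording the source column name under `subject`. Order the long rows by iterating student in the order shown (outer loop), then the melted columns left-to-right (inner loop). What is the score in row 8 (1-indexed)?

776

24 rows total (6 × 4). Row 8: index ⌊(8-1)/4⌋ = 1 into student → stu012; (8-1) mod 4 = 3 into the melted columns → math.
So row 8 is (stu012, math, 776); score = 776.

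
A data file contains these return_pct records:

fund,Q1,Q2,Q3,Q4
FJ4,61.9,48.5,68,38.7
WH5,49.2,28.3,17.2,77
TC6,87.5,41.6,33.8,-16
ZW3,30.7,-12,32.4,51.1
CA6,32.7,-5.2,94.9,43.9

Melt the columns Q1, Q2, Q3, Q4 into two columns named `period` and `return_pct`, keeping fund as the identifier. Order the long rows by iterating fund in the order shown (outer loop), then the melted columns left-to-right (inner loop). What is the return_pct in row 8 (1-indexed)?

20 rows total (5 × 4). Row 8: index ⌊(8-1)/4⌋ = 1 into fund → WH5; (8-1) mod 4 = 3 into the melted columns → Q4.
So row 8 is (WH5, Q4, 77); return_pct = 77.

77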